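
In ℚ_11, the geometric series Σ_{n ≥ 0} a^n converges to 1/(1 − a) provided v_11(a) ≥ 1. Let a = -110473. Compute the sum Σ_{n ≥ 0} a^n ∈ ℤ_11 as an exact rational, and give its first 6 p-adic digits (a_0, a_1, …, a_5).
Σ a^n = 1/(1 − a) = 1/110474;  first 6 digits = (1, 0, 0, 5, 3, 10)

v_11(a) = 3 ≥ 1, so the series converges in ℤ_11 to 1/(1 − a) = 1/(1 − (-110473)) = 1/110474. Expand this rational in ℤ_11: compute digits iteratively via d_i = x_i mod 11, x_{i+1} = (x_i − d_i)/11. The first 6 digits are (1, 0, 0, 5, 3, 10).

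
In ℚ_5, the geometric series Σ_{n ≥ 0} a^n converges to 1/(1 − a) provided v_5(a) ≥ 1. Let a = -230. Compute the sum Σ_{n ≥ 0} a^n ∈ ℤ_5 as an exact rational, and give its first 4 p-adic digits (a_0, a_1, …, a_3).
Σ a^n = 1/(1 − a) = 1/231;  first 4 digits = (1, 4, 1, 0)

v_5(a) = 1 ≥ 1, so the series converges in ℤ_5 to 1/(1 − a) = 1/(1 − (-230)) = 1/231. Expand this rational in ℤ_5: compute digits iteratively via d_i = x_i mod 5, x_{i+1} = (x_i − d_i)/5. The first 4 digits are (1, 4, 1, 0).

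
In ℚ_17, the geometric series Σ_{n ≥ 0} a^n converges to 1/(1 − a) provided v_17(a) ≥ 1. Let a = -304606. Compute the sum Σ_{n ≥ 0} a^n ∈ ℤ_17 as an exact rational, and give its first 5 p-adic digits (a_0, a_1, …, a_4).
Σ a^n = 1/(1 − a) = 1/304607;  first 5 digits = (1, 0, 0, 6, 13)

v_17(a) = 3 ≥ 1, so the series converges in ℤ_17 to 1/(1 − a) = 1/(1 − (-304606)) = 1/304607. Expand this rational in ℤ_17: compute digits iteratively via d_i = x_i mod 17, x_{i+1} = (x_i − d_i)/17. The first 5 digits are (1, 0, 0, 6, 13).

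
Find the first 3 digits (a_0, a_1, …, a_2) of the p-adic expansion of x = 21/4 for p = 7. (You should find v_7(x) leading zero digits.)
(a_0, …, a_2) = (0, 6, 1)

v_7(21/4) = 1, so a_0 = ... = a_0 = 0. Factor out: x = 7^1 · u with u = 3/4 a unit in ℤ_7. Expand u iteratively via a_{v+i} = u_i mod 7, u_{i+1} = (u_i − a_{v+i})/7:
  u_0 = 3/4;  a_1 = 6;  u_1 = (u_0 − 6)/7 = -3/4
  u_1 = -3/4;  a_2 = 1;  u_2 = (u_1 − 1)/7 = -1/4
Digits: (0, 6, 1).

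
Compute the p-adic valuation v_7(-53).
v_7(-53) = 0

v_7(n) is the largest exponent k such that 7^k divides n. Factor out: -53 = -7^0 · 53. (Sign doesn't affect v_p.) So v_7(-53) = 0.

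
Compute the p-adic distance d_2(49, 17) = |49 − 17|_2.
d_2(49, 17) = 1/32

Step 1 — x − y = 49 − 17 = 32. Step 2 — v_2(32) = 5 (factor: 32 = (2^5 · 1); the sign does not affect v_p). Step 3 — |x − y|_2 = 2^{-5} = 1/32.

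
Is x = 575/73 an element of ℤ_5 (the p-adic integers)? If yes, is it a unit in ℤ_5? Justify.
x ∈ ℤ_5 but not a unit; v_5(x) = 2 > 0

ℤ_5 = {x ∈ ℚ_5 : v_5(x) ≥ 0} and ℤ_5^× = {x ∈ ℤ_5 : v_5(x) = 0}. Here v_5(575/73) = v_5(num) − v_5(den) = 2; compare against these criteria.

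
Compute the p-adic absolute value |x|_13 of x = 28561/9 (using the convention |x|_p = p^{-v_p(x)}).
|28561/9|_13 = 1/28561

Step 1 — compute v_13(x) by factoring powers of 13 out of the numerator and denominator: v_13(28561/9) = 4. Step 2 — apply |x|_p = p^{-v_p(x)} = 13^{-4} = 1/28561.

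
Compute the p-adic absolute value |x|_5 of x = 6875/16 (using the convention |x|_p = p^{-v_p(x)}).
|6875/16|_5 = 1/625

Step 1 — compute v_5(x) by factoring powers of 5 out of the numerator and denominator: v_5(6875/16) = 4. Step 2 — apply |x|_p = p^{-v_p(x)} = 5^{-4} = 1/625.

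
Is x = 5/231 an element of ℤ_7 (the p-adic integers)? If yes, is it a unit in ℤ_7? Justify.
x ∉ ℤ_7 (v_7(x) = -1 < 0)

ℤ_7 = {x ∈ ℚ_7 : v_7(x) ≥ 0} and ℤ_7^× = {x ∈ ℤ_7 : v_7(x) = 0}. Here v_7(5/231) = v_7(num) − v_7(den) = -1; compare against these criteria.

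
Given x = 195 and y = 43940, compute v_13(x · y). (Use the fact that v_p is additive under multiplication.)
v_13(8568300) = 4

v_p(x) = 1 (factor: 195 = 13^1 · 15); v_p(y) = 3 (factor: 43940 = 13^3 · 20). Additivity: v_p(xy) = v_p(x) + v_p(y) = 1 + 3 = 4. (Direct check: xy = 8568300 = 13^4 · (300).)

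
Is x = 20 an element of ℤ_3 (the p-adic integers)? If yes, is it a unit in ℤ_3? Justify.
x ∈ ℤ_3^× (unit); v_3(x) = 0

ℤ_3 = {x ∈ ℚ_3 : v_3(x) ≥ 0} and ℤ_3^× = {x ∈ ℤ_3 : v_3(x) = 0}. Here v_3(20) = v_3(num) − v_3(den) = 0; compare against these criteria.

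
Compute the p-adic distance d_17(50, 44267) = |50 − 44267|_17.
d_17(50, 44267) = 1/4913

Step 1 — x − y = 50 − 44267 = -44217. Step 2 — v_17(-44217) = 3 (factor: -44217 = −(17^3 · 9); the sign does not affect v_p). Step 3 — |x − y|_17 = 17^{-3} = 1/4913.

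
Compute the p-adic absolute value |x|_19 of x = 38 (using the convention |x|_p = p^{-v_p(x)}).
|38|_19 = 1/19

Step 1 — compute v_19(x) by factoring powers of 19 out of the numerator and denominator: v_19(38) = 1. Step 2 — apply |x|_p = p^{-v_p(x)} = 19^{-1} = 1/19.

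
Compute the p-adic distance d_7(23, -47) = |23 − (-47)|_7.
d_7(23, -47) = 1/7

Step 1 — x − y = 23 − (-47) = 70. Step 2 — v_7(70) = 1 (factor: 70 = (7^1 · 10); the sign does not affect v_p). Step 3 — |x − y|_7 = 7^{-1} = 1/7.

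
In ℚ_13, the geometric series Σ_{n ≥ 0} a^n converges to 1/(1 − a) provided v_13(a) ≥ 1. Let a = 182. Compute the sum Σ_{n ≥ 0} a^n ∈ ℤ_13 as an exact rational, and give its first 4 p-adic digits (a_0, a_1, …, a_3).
Σ a^n = 1/(1 − a) = -1/181;  first 4 digits = (1, 1, 2, 3)

v_13(a) = 1 ≥ 1, so the series converges in ℤ_13 to 1/(1 − a) = 1/(1 − 182) = -1/181. Expand this rational in ℤ_13: compute digits iteratively via d_i = x_i mod 13, x_{i+1} = (x_i − d_i)/13. The first 4 digits are (1, 1, 2, 3).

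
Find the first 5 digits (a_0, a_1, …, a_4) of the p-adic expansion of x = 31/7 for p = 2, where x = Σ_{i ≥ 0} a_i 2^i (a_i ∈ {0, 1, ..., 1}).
(a_0, …, a_4) = (1, 0, 0, 1, 0)

v_2(31/7) = 0 (numerator and denominator both coprime to 2), so x ∈ ℤ_2^×. Compute digits iteratively via a_i = x_i mod 2, x_{i+1} = (x_i − a_i)/2, with x_0 = x:
  x_0 = 31/7;  a_0 = 1;  x_1 = (x_0 − 1)/2 = 12/7
  x_1 = 12/7;  a_1 = 0;  x_2 = (x_1 − 0)/2 = 6/7
  x_2 = 6/7;  a_2 = 0;  x_3 = (x_2 − 0)/2 = 3/7
  x_3 = 3/7;  a_3 = 1;  x_4 = (x_3 − 1)/2 = -2/7
  x_4 = -2/7;  a_4 = 0;  x_5 = (x_4 − 0)/2 = -1/7
Digits: (1, 0, 0, 1, 0).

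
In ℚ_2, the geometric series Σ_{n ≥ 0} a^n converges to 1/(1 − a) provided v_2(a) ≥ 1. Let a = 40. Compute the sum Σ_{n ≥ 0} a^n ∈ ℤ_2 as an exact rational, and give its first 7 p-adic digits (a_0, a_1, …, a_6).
Σ a^n = 1/(1 − a) = -1/39;  first 7 digits = (1, 0, 0, 1, 0, 1, 1)

v_2(a) = 3 ≥ 1, so the series converges in ℤ_2 to 1/(1 − a) = 1/(1 − 40) = -1/39. Expand this rational in ℤ_2: compute digits iteratively via d_i = x_i mod 2, x_{i+1} = (x_i − d_i)/2. The first 7 digits are (1, 0, 0, 1, 0, 1, 1).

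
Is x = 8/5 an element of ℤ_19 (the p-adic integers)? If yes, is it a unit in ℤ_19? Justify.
x ∈ ℤ_19^× (unit); v_19(x) = 0

ℤ_19 = {x ∈ ℚ_19 : v_19(x) ≥ 0} and ℤ_19^× = {x ∈ ℤ_19 : v_19(x) = 0}. Here v_19(8/5) = v_19(num) − v_19(den) = 0; compare against these criteria.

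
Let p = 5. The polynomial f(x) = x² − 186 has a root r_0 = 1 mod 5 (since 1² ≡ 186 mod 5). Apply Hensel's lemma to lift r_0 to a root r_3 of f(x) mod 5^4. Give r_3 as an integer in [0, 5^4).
r_3 = 331 (mod 625)

Hensel's recurrence: r_{i+1} = r_i − f(r_i)·(f′(r_i))^{-1} mod 5^{i+2}, with f′(x) = 2x. Iterate:
  r_0 = 1 (mod 5)
  r_1 = 6 (mod 25)
  r_2 = 81 (mod 125)
  r_3 = 331 (mod 625)
Final: r_3 = 331, and one checks f(r_3) ≡ 0 mod 5^4.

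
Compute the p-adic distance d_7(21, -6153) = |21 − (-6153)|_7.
d_7(21, -6153) = 1/343

Step 1 — x − y = 21 − (-6153) = 6174. Step 2 — v_7(6174) = 3 (factor: 6174 = (7^3 · 18); the sign does not affect v_p). Step 3 — |x − y|_7 = 7^{-3} = 1/343.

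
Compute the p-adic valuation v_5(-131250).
v_5(-131250) = 5

v_5(n) is the largest exponent k such that 5^k divides n. Factor out: -131250 = -5^5 · 42. (Sign doesn't affect v_p.) So v_5(-131250) = 5.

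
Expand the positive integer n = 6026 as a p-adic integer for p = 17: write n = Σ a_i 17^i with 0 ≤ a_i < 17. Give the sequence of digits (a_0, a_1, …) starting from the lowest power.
(a_0, a_1, …) = (8, 14, 3, 1)

Repeated division by 17 gives the digits low-to-high: 6026 = 8 + 14·17^1 + 3·17^2 + 1·17^3. Digit sequence: (8, 14, 3, 1).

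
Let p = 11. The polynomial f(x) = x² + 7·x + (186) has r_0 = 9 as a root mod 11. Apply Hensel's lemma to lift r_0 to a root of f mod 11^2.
r_1 = 20 (mod 121)

Hensel: r_{i+1} = r_i − f(r_i)·(f′(r_i))^{-1} mod 11^{i+2}, f′(x) = 2x + 7. Iterate:
  r_0 = 9 (mod 11)
  r_1 = 20 (mod 121)
Final: r = 20 satisfies f(r) ≡ 0 mod 11^2.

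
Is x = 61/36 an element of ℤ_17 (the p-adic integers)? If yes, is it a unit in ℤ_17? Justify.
x ∈ ℤ_17^× (unit); v_17(x) = 0

ℤ_17 = {x ∈ ℚ_17 : v_17(x) ≥ 0} and ℤ_17^× = {x ∈ ℤ_17 : v_17(x) = 0}. Here v_17(61/36) = v_17(num) − v_17(den) = 0; compare against these criteria.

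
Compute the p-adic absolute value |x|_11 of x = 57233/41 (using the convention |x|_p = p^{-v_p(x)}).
|57233/41|_11 = 1/1331

Step 1 — compute v_11(x) by factoring powers of 11 out of the numerator and denominator: v_11(57233/41) = 3. Step 2 — apply |x|_p = p^{-v_p(x)} = 11^{-3} = 1/1331.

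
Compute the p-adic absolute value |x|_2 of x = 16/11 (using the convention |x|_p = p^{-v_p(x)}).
|16/11|_2 = 1/16

Step 1 — compute v_2(x) by factoring powers of 2 out of the numerator and denominator: v_2(16/11) = 4. Step 2 — apply |x|_p = p^{-v_p(x)} = 2^{-4} = 1/16.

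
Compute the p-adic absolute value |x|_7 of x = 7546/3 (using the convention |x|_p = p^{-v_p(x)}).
|7546/3|_7 = 1/343

Step 1 — compute v_7(x) by factoring powers of 7 out of the numerator and denominator: v_7(7546/3) = 3. Step 2 — apply |x|_p = p^{-v_p(x)} = 7^{-3} = 1/343.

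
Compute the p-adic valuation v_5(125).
v_5(125) = 3

v_5(n) is the largest exponent k such that 5^k divides n. Factor out: 125 = 5^3 · 1. (Sign doesn't affect v_p.) So v_5(125) = 3.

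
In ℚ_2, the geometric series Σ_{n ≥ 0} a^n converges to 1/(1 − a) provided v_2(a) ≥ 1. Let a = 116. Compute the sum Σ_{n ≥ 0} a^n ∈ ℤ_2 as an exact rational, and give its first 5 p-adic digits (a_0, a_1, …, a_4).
Σ a^n = 1/(1 − a) = -1/115;  first 5 digits = (1, 0, 1, 0, 0)

v_2(a) = 2 ≥ 1, so the series converges in ℤ_2 to 1/(1 − a) = 1/(1 − 116) = -1/115. Expand this rational in ℤ_2: compute digits iteratively via d_i = x_i mod 2, x_{i+1} = (x_i − d_i)/2. The first 5 digits are (1, 0, 1, 0, 0).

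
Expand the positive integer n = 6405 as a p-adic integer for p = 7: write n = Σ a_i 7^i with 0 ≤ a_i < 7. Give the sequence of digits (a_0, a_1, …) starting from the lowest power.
(a_0, a_1, …) = (0, 5, 4, 4, 2)

Repeated division by 7 gives the digits low-to-high: 6405 = 5·7^1 + 4·7^2 + 4·7^3 + 2·7^4. Digit sequence: (0, 5, 4, 4, 2).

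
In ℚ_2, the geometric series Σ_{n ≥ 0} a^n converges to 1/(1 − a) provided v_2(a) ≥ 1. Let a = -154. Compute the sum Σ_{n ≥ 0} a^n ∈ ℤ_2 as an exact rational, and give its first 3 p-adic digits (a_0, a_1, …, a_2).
Σ a^n = 1/(1 − a) = 1/155;  first 3 digits = (1, 1, 0)

v_2(a) = 1 ≥ 1, so the series converges in ℤ_2 to 1/(1 − a) = 1/(1 − (-154)) = 1/155. Expand this rational in ℤ_2: compute digits iteratively via d_i = x_i mod 2, x_{i+1} = (x_i − d_i)/2. The first 3 digits are (1, 1, 0).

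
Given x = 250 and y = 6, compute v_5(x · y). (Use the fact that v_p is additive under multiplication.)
v_5(1500) = 3

v_p(x) = 3 (factor: 250 = 5^3 · 2); v_p(y) = 0 (factor: 6 = 5^0 · 6). Additivity: v_p(xy) = v_p(x) + v_p(y) = 3 + 0 = 3. (Direct check: xy = 1500 = 5^3 · (12).)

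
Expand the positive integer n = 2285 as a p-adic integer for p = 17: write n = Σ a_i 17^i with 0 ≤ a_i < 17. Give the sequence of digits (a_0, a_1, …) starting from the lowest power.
(a_0, a_1, …) = (7, 15, 7)

Repeated division by 17 gives the digits low-to-high: 2285 = 7 + 15·17^1 + 7·17^2. Digit sequence: (7, 15, 7).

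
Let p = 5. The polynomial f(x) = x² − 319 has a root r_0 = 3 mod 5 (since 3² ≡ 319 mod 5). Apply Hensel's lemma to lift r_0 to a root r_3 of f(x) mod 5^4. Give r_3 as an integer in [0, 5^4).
r_3 = 163 (mod 625)

Hensel's recurrence: r_{i+1} = r_i − f(r_i)·(f′(r_i))^{-1} mod 5^{i+2}, with f′(x) = 2x. Iterate:
  r_0 = 3 (mod 5)
  r_1 = 13 (mod 25)
  r_2 = 38 (mod 125)
  r_3 = 163 (mod 625)
Final: r_3 = 163, and one checks f(r_3) ≡ 0 mod 5^4.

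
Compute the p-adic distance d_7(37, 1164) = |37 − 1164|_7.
d_7(37, 1164) = 1/49

Step 1 — x − y = 37 − 1164 = -1127. Step 2 — v_7(-1127) = 2 (factor: -1127 = −(7^2 · 23); the sign does not affect v_p). Step 3 — |x − y|_7 = 7^{-2} = 1/49.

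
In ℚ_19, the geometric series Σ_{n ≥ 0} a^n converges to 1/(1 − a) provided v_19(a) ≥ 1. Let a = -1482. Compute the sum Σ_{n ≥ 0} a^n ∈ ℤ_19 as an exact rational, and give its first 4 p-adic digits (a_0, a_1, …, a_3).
Σ a^n = 1/(1 − a) = 1/1483;  first 4 digits = (1, 17, 18, 7)

v_19(a) = 1 ≥ 1, so the series converges in ℤ_19 to 1/(1 − a) = 1/(1 − (-1482)) = 1/1483. Expand this rational in ℤ_19: compute digits iteratively via d_i = x_i mod 19, x_{i+1} = (x_i − d_i)/19. The first 4 digits are (1, 17, 18, 7).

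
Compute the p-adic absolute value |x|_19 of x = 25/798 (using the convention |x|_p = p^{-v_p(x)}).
|25/798|_19 = 19

Step 1 — compute v_19(x) by factoring powers of 19 out of the numerator and denominator: v_19(25/798) = -1. Step 2 — apply |x|_p = p^{-v_p(x)} = 19^{1} = 19.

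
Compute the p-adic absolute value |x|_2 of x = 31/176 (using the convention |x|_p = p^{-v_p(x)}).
|31/176|_2 = 16

Step 1 — compute v_2(x) by factoring powers of 2 out of the numerator and denominator: v_2(31/176) = -4. Step 2 — apply |x|_p = p^{-v_p(x)} = 2^{4} = 16.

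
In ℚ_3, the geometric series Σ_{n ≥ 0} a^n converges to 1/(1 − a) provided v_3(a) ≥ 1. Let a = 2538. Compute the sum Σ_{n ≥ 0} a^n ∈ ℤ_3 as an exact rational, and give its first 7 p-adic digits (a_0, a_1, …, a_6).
Σ a^n = 1/(1 − a) = -1/2537;  first 7 digits = (1, 0, 0, 1, 1, 1, 1)

v_3(a) = 3 ≥ 1, so the series converges in ℤ_3 to 1/(1 − a) = 1/(1 − 2538) = -1/2537. Expand this rational in ℤ_3: compute digits iteratively via d_i = x_i mod 3, x_{i+1} = (x_i − d_i)/3. The first 7 digits are (1, 0, 0, 1, 1, 1, 1).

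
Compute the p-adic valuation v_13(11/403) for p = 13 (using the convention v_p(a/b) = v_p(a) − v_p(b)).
v_13(11/403) = -1

Factor powers of 13 from the numerator and denominator of the reduced fraction: 11 = 13^0 · 11 and 403 = 13^1 · 31. Apply v_p(a/b) = v_p(a) − v_p(b): v_13(11/403) = 0 − 1 = -1.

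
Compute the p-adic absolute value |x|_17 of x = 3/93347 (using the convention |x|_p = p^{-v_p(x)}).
|3/93347|_17 = 4913

Step 1 — compute v_17(x) by factoring powers of 17 out of the numerator and denominator: v_17(3/93347) = -3. Step 2 — apply |x|_p = p^{-v_p(x)} = 17^{3} = 4913.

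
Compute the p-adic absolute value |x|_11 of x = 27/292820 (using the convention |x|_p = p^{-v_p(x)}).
|27/292820|_11 = 14641

Step 1 — compute v_11(x) by factoring powers of 11 out of the numerator and denominator: v_11(27/292820) = -4. Step 2 — apply |x|_p = p^{-v_p(x)} = 11^{4} = 14641.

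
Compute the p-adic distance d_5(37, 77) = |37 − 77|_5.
d_5(37, 77) = 1/5

Step 1 — x − y = 37 − 77 = -40. Step 2 — v_5(-40) = 1 (factor: -40 = −(5^1 · 8); the sign does not affect v_p). Step 3 — |x − y|_5 = 5^{-1} = 1/5.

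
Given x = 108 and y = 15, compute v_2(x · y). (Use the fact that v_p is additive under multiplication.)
v_2(1620) = 2

v_p(x) = 2 (factor: 108 = 2^2 · 27); v_p(y) = 0 (factor: 15 = 2^0 · 15). Additivity: v_p(xy) = v_p(x) + v_p(y) = 2 + 0 = 2. (Direct check: xy = 1620 = 2^2 · (405).)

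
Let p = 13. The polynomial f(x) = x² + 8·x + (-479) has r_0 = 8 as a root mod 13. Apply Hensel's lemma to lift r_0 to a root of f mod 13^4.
r_3 = 7184 (mod 28561)

Hensel: r_{i+1} = r_i − f(r_i)·(f′(r_i))^{-1} mod 13^{i+2}, f′(x) = 2x + 8. Iterate:
  r_0 = 8 (mod 13)
  r_1 = 86 (mod 169)
  r_2 = 593 (mod 2197)
  r_3 = 7184 (mod 28561)
Final: r = 7184 satisfies f(r) ≡ 0 mod 13^4.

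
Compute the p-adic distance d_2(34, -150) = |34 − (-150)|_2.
d_2(34, -150) = 1/8

Step 1 — x − y = 34 − (-150) = 184. Step 2 — v_2(184) = 3 (factor: 184 = (2^3 · 23); the sign does not affect v_p). Step 3 — |x − y|_2 = 2^{-3} = 1/8.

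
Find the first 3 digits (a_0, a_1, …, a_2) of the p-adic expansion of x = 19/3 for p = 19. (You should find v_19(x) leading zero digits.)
(a_0, …, a_2) = (0, 13, 12)

v_19(19/3) = 1, so a_0 = ... = a_0 = 0. Factor out: x = 19^1 · u with u = 1/3 a unit in ℤ_19. Expand u iteratively via a_{v+i} = u_i mod 19, u_{i+1} = (u_i − a_{v+i})/19:
  u_0 = 1/3;  a_1 = 13;  u_1 = (u_0 − 13)/19 = -2/3
  u_1 = -2/3;  a_2 = 12;  u_2 = (u_1 − 12)/19 = -2/3
Digits: (0, 13, 12).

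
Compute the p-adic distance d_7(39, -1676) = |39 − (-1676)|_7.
d_7(39, -1676) = 1/343

Step 1 — x − y = 39 − (-1676) = 1715. Step 2 — v_7(1715) = 3 (factor: 1715 = (7^3 · 5); the sign does not affect v_p). Step 3 — |x − y|_7 = 7^{-3} = 1/343.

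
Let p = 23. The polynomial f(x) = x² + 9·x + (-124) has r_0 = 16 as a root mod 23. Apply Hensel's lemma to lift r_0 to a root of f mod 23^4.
r_3 = 276844 (mod 279841)

Hensel: r_{i+1} = r_i − f(r_i)·(f′(r_i))^{-1} mod 23^{i+2}, f′(x) = 2x + 9. Iterate:
  r_0 = 16 (mod 23)
  r_1 = 177 (mod 529)
  r_2 = 9170 (mod 12167)
  r_3 = 276844 (mod 279841)
Final: r = 276844 satisfies f(r) ≡ 0 mod 23^4.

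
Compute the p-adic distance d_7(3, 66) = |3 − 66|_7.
d_7(3, 66) = 1/7

Step 1 — x − y = 3 − 66 = -63. Step 2 — v_7(-63) = 1 (factor: -63 = −(7^1 · 9); the sign does not affect v_p). Step 3 — |x − y|_7 = 7^{-1} = 1/7.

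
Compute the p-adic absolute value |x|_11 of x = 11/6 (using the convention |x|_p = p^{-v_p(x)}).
|11/6|_11 = 1/11

Step 1 — compute v_11(x) by factoring powers of 11 out of the numerator and denominator: v_11(11/6) = 1. Step 2 — apply |x|_p = p^{-v_p(x)} = 11^{-1} = 1/11.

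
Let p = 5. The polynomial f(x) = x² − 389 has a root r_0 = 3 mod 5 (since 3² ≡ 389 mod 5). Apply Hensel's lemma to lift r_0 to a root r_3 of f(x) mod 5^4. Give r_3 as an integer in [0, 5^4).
r_3 = 458 (mod 625)

Hensel's recurrence: r_{i+1} = r_i − f(r_i)·(f′(r_i))^{-1} mod 5^{i+2}, with f′(x) = 2x. Iterate:
  r_0 = 3 (mod 5)
  r_1 = 8 (mod 25)
  r_2 = 83 (mod 125)
  r_3 = 458 (mod 625)
Final: r_3 = 458, and one checks f(r_3) ≡ 0 mod 5^4.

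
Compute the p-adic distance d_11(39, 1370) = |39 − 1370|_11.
d_11(39, 1370) = 1/1331

Step 1 — x − y = 39 − 1370 = -1331. Step 2 — v_11(-1331) = 3 (factor: -1331 = −(11^3 · 1); the sign does not affect v_p). Step 3 — |x − y|_11 = 11^{-3} = 1/1331.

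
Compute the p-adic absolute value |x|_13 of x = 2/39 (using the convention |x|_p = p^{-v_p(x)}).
|2/39|_13 = 13

Step 1 — compute v_13(x) by factoring powers of 13 out of the numerator and denominator: v_13(2/39) = -1. Step 2 — apply |x|_p = p^{-v_p(x)} = 13^{1} = 13.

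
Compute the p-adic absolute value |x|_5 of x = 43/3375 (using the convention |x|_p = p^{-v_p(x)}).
|43/3375|_5 = 125

Step 1 — compute v_5(x) by factoring powers of 5 out of the numerator and denominator: v_5(43/3375) = -3. Step 2 — apply |x|_p = p^{-v_p(x)} = 5^{3} = 125.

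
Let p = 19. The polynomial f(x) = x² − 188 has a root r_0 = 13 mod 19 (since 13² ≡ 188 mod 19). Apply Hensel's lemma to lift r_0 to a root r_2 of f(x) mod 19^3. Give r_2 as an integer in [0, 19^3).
r_2 = 2027 (mod 6859)

Hensel's recurrence: r_{i+1} = r_i − f(r_i)·(f′(r_i))^{-1} mod 19^{i+2}, with f′(x) = 2x. Iterate:
  r_0 = 13 (mod 19)
  r_1 = 222 (mod 361)
  r_2 = 2027 (mod 6859)
Final: r_2 = 2027, and one checks f(r_2) ≡ 0 mod 19^3.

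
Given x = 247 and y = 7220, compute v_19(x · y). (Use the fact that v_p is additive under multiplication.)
v_19(1783340) = 3

v_p(x) = 1 (factor: 247 = 19^1 · 13); v_p(y) = 2 (factor: 7220 = 19^2 · 20). Additivity: v_p(xy) = v_p(x) + v_p(y) = 1 + 2 = 3. (Direct check: xy = 1783340 = 19^3 · (260).)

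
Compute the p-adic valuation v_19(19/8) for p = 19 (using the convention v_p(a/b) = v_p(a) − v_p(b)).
v_19(19/8) = 1

Factor powers of 19 from the numerator and denominator of the reduced fraction: 19 = 19^1 · 1 and 8 = 19^0 · 8. Apply v_p(a/b) = v_p(a) − v_p(b): v_19(19/8) = 1 − 0 = 1.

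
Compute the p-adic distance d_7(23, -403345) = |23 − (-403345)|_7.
d_7(23, -403345) = 1/16807

Step 1 — x − y = 23 − (-403345) = 403368. Step 2 — v_7(403368) = 5 (factor: 403368 = (7^5 · 24); the sign does not affect v_p). Step 3 — |x − y|_7 = 7^{-5} = 1/16807.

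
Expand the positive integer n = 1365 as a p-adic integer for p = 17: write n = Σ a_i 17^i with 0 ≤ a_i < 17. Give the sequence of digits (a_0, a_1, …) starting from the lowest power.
(a_0, a_1, …) = (5, 12, 4)

Repeated division by 17 gives the digits low-to-high: 1365 = 5 + 12·17^1 + 4·17^2. Digit sequence: (5, 12, 4).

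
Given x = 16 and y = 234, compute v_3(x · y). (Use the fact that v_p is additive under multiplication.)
v_3(3744) = 2

v_p(x) = 0 (factor: 16 = 3^0 · 16); v_p(y) = 2 (factor: 234 = 3^2 · 26). Additivity: v_p(xy) = v_p(x) + v_p(y) = 0 + 2 = 2. (Direct check: xy = 3744 = 3^2 · (416).)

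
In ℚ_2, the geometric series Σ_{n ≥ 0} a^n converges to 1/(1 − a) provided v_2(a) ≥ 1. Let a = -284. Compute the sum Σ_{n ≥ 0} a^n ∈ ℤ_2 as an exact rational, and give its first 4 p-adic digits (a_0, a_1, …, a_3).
Σ a^n = 1/(1 − a) = 1/285;  first 4 digits = (1, 0, 1, 0)

v_2(a) = 2 ≥ 1, so the series converges in ℤ_2 to 1/(1 − a) = 1/(1 − (-284)) = 1/285. Expand this rational in ℤ_2: compute digits iteratively via d_i = x_i mod 2, x_{i+1} = (x_i − d_i)/2. The first 4 digits are (1, 0, 1, 0).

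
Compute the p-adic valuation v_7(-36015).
v_7(-36015) = 4

v_7(n) is the largest exponent k such that 7^k divides n. Factor out: -36015 = -7^4 · 15. (Sign doesn't affect v_p.) So v_7(-36015) = 4.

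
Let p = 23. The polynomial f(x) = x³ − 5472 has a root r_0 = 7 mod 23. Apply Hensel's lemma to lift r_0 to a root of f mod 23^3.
r_2 = 11921 (mod 12167)

Hensel: r_{i+1} = r_i − f(r_i)/f′(r_i) mod 23^{i+2}, where f′(x) = 3x². Iterate:
  r_0 = 7 (mod 23)
  r_1 = 283 (mod 529)
  r_2 = 11921 (mod 12167)
Final: r = 11921 with f(r) ≡ 0 mod 23^3.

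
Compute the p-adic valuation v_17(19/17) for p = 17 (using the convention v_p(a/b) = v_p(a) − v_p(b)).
v_17(19/17) = -1

Factor powers of 17 from the numerator and denominator of the reduced fraction: 19 = 17^0 · 19 and 17 = 17^1 · 1. Apply v_p(a/b) = v_p(a) − v_p(b): v_17(19/17) = 0 − 1 = -1.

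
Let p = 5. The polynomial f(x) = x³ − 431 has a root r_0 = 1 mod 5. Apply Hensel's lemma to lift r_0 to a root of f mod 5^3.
r_2 = 86 (mod 125)

Hensel: r_{i+1} = r_i − f(r_i)/f′(r_i) mod 5^{i+2}, where f′(x) = 3x². Iterate:
  r_0 = 1 (mod 5)
  r_1 = 11 (mod 25)
  r_2 = 86 (mod 125)
Final: r = 86 with f(r) ≡ 0 mod 5^3.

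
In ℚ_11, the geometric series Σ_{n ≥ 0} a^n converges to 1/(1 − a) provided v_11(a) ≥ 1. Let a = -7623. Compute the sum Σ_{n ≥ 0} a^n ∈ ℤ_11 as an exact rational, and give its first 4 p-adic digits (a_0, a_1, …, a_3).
Σ a^n = 1/(1 − a) = 1/7624;  first 4 digits = (1, 0, 3, 5)

v_11(a) = 2 ≥ 1, so the series converges in ℤ_11 to 1/(1 − a) = 1/(1 − (-7623)) = 1/7624. Expand this rational in ℤ_11: compute digits iteratively via d_i = x_i mod 11, x_{i+1} = (x_i − d_i)/11. The first 4 digits are (1, 0, 3, 5).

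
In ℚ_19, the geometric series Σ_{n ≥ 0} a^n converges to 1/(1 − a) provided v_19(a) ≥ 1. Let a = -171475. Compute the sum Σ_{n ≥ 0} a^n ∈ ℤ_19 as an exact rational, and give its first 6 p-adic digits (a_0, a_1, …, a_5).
Σ a^n = 1/(1 − a) = 1/171476;  first 6 digits = (1, 0, 0, 13, 17, 18)

v_19(a) = 3 ≥ 1, so the series converges in ℤ_19 to 1/(1 − a) = 1/(1 − (-171475)) = 1/171476. Expand this rational in ℤ_19: compute digits iteratively via d_i = x_i mod 19, x_{i+1} = (x_i − d_i)/19. The first 6 digits are (1, 0, 0, 13, 17, 18).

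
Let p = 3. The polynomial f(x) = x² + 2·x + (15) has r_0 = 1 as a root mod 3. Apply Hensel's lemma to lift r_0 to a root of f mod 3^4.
r_3 = 37 (mod 81)

Hensel: r_{i+1} = r_i − f(r_i)·(f′(r_i))^{-1} mod 3^{i+2}, f′(x) = 2x + 2. Iterate:
  r_0 = 1 (mod 3)
  r_1 = 1 (mod 9)
  r_2 = 10 (mod 27)
  r_3 = 37 (mod 81)
Final: r = 37 satisfies f(r) ≡ 0 mod 3^4.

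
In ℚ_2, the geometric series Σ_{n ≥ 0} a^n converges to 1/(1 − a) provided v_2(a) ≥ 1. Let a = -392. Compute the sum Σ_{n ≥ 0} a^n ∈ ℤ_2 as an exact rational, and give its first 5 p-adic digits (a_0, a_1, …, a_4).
Σ a^n = 1/(1 − a) = 1/393;  first 5 digits = (1, 0, 0, 1, 1)

v_2(a) = 3 ≥ 1, so the series converges in ℤ_2 to 1/(1 − a) = 1/(1 − (-392)) = 1/393. Expand this rational in ℤ_2: compute digits iteratively via d_i = x_i mod 2, x_{i+1} = (x_i − d_i)/2. The first 5 digits are (1, 0, 0, 1, 1).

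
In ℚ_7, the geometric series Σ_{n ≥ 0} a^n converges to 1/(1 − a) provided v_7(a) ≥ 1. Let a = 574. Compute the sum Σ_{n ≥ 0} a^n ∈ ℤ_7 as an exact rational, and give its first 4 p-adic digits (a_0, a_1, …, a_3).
Σ a^n = 1/(1 − a) = -1/573;  first 4 digits = (1, 5, 1, 2)

v_7(a) = 1 ≥ 1, so the series converges in ℤ_7 to 1/(1 − a) = 1/(1 − 574) = -1/573. Expand this rational in ℤ_7: compute digits iteratively via d_i = x_i mod 7, x_{i+1} = (x_i − d_i)/7. The first 4 digits are (1, 5, 1, 2).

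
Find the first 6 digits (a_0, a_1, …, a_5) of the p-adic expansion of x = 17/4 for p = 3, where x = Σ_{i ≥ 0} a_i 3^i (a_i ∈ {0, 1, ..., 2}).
(a_0, …, a_5) = (2, 0, 1, 2, 0, 2)

v_3(17/4) = 0 (numerator and denominator both coprime to 3), so x ∈ ℤ_3^×. Compute digits iteratively via a_i = x_i mod 3, x_{i+1} = (x_i − a_i)/3, with x_0 = x:
  x_0 = 17/4;  a_0 = 2;  x_1 = (x_0 − 2)/3 = 3/4
  x_1 = 3/4;  a_1 = 0;  x_2 = (x_1 − 0)/3 = 1/4
  x_2 = 1/4;  a_2 = 1;  x_3 = (x_2 − 1)/3 = -1/4
  x_3 = -1/4;  a_3 = 2;  x_4 = (x_3 − 2)/3 = -3/4
  x_4 = -3/4;  a_4 = 0;  x_5 = (x_4 − 0)/3 = -1/4
  x_5 = -1/4;  a_5 = 2;  x_6 = (x_5 − 2)/3 = -3/4
Digits: (2, 0, 1, 2, 0, 2).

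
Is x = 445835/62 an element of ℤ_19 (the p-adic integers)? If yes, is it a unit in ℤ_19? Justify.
x ∈ ℤ_19 but not a unit; v_19(x) = 3 > 0

ℤ_19 = {x ∈ ℚ_19 : v_19(x) ≥ 0} and ℤ_19^× = {x ∈ ℤ_19 : v_19(x) = 0}. Here v_19(445835/62) = v_19(num) − v_19(den) = 3; compare against these criteria.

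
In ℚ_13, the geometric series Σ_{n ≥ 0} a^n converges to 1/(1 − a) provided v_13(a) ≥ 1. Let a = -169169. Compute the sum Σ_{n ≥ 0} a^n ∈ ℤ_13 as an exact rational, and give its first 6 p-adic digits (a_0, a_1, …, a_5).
Σ a^n = 1/(1 − a) = 1/169170;  first 6 digits = (1, 0, 0, 1, 7, 12)

v_13(a) = 3 ≥ 1, so the series converges in ℤ_13 to 1/(1 − a) = 1/(1 − (-169169)) = 1/169170. Expand this rational in ℤ_13: compute digits iteratively via d_i = x_i mod 13, x_{i+1} = (x_i − d_i)/13. The first 6 digits are (1, 0, 0, 1, 7, 12).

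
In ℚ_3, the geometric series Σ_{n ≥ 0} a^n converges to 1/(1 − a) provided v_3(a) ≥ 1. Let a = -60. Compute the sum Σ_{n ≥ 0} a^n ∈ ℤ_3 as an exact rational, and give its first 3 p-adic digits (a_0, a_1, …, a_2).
Σ a^n = 1/(1 − a) = 1/61;  first 3 digits = (1, 1, 0)

v_3(a) = 1 ≥ 1, so the series converges in ℤ_3 to 1/(1 − a) = 1/(1 − (-60)) = 1/61. Expand this rational in ℤ_3: compute digits iteratively via d_i = x_i mod 3, x_{i+1} = (x_i − d_i)/3. The first 3 digits are (1, 1, 0).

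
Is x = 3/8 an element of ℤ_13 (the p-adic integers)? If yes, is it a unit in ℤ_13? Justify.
x ∈ ℤ_13^× (unit); v_13(x) = 0

ℤ_13 = {x ∈ ℚ_13 : v_13(x) ≥ 0} and ℤ_13^× = {x ∈ ℤ_13 : v_13(x) = 0}. Here v_13(3/8) = v_13(num) − v_13(den) = 0; compare against these criteria.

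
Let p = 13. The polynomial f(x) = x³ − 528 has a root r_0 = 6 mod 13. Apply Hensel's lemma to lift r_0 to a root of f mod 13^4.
r_3 = 10224 (mod 28561)

Hensel: r_{i+1} = r_i − f(r_i)/f′(r_i) mod 13^{i+2}, where f′(x) = 3x². Iterate:
  r_0 = 6 (mod 13)
  r_1 = 84 (mod 169)
  r_2 = 1436 (mod 2197)
  r_3 = 10224 (mod 28561)
Final: r = 10224 with f(r) ≡ 0 mod 13^4.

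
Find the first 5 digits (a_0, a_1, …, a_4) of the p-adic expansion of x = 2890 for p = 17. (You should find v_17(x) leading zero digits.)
(a_0, …, a_4) = (0, 0, 10, 0, 0)

v_17(2890) = 2, so a_0 = ... = a_1 = 0. Factor out: x = 17^2 · u with u = 10 a unit in ℤ_17. Expand u iteratively via a_{v+i} = u_i mod 17, u_{i+1} = (u_i − a_{v+i})/17:
  u_0 = 10;  a_2 = 10;  u_1 = (u_0 − 10)/17 = 0
  u_1 = 0;  a_3 = 0;  u_2 = (u_1 − 0)/17 = 0
  u_2 = 0;  a_4 = 0;  u_3 = (u_2 − 0)/17 = 0
Digits: (0, 0, 10, 0, 0).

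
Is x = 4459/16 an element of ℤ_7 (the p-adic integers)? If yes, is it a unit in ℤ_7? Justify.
x ∈ ℤ_7 but not a unit; v_7(x) = 3 > 0

ℤ_7 = {x ∈ ℚ_7 : v_7(x) ≥ 0} and ℤ_7^× = {x ∈ ℤ_7 : v_7(x) = 0}. Here v_7(4459/16) = v_7(num) − v_7(den) = 3; compare against these criteria.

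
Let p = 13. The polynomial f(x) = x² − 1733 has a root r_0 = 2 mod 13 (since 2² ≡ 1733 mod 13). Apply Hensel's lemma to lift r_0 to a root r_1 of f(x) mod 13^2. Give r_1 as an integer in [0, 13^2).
r_1 = 54 (mod 169)

Hensel's recurrence: r_{i+1} = r_i − f(r_i)·(f′(r_i))^{-1} mod 13^{i+2}, with f′(x) = 2x. Iterate:
  r_0 = 2 (mod 13)
  r_1 = 54 (mod 169)
Final: r_1 = 54, and one checks f(r_1) ≡ 0 mod 13^2.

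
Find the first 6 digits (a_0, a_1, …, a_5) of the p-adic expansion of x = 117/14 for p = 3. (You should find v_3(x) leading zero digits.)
(a_0, …, a_5) = (0, 0, 2, 2, 2, 1)

v_3(117/14) = 2, so a_0 = ... = a_1 = 0. Factor out: x = 3^2 · u with u = 13/14 a unit in ℤ_3. Expand u iteratively via a_{v+i} = u_i mod 3, u_{i+1} = (u_i − a_{v+i})/3:
  u_0 = 13/14;  a_2 = 2;  u_1 = (u_0 − 2)/3 = -5/14
  u_1 = -5/14;  a_3 = 2;  u_2 = (u_1 − 2)/3 = -11/14
  u_2 = -11/14;  a_4 = 2;  u_3 = (u_2 − 2)/3 = -13/14
  u_3 = -13/14;  a_5 = 1;  u_4 = (u_3 − 1)/3 = -9/14
Digits: (0, 0, 2, 2, 2, 1).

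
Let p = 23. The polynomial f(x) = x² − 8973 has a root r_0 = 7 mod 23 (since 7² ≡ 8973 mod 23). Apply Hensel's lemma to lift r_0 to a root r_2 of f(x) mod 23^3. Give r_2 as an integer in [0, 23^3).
r_2 = 8655 (mod 12167)

Hensel's recurrence: r_{i+1} = r_i − f(r_i)·(f′(r_i))^{-1} mod 23^{i+2}, with f′(x) = 2x. Iterate:
  r_0 = 7 (mod 23)
  r_1 = 191 (mod 529)
  r_2 = 8655 (mod 12167)
Final: r_2 = 8655, and one checks f(r_2) ≡ 0 mod 23^3.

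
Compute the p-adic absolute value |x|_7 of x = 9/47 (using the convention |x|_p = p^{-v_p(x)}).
|9/47|_7 = 1

Step 1 — compute v_7(x) by factoring powers of 7 out of the numerator and denominator: v_7(9/47) = 0. Step 2 — apply |x|_p = p^{-v_p(x)} = 7^{0} = 1.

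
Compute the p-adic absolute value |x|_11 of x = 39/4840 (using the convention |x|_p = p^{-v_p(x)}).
|39/4840|_11 = 121

Step 1 — compute v_11(x) by factoring powers of 11 out of the numerator and denominator: v_11(39/4840) = -2. Step 2 — apply |x|_p = p^{-v_p(x)} = 11^{2} = 121.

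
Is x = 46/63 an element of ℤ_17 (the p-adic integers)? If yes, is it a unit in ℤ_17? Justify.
x ∈ ℤ_17^× (unit); v_17(x) = 0

ℤ_17 = {x ∈ ℚ_17 : v_17(x) ≥ 0} and ℤ_17^× = {x ∈ ℤ_17 : v_17(x) = 0}. Here v_17(46/63) = v_17(num) − v_17(den) = 0; compare against these criteria.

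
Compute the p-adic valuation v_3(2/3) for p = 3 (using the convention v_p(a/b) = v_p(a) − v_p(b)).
v_3(2/3) = -1

Factor powers of 3 from the numerator and denominator of the reduced fraction: 2 = 3^0 · 2 and 3 = 3^1 · 1. Apply v_p(a/b) = v_p(a) − v_p(b): v_3(2/3) = 0 − 1 = -1.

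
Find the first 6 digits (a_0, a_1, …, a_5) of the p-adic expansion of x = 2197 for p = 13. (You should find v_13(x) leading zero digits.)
(a_0, …, a_5) = (0, 0, 0, 1, 0, 0)

v_13(2197) = 3, so a_0 = ... = a_2 = 0. Factor out: x = 13^3 · u with u = 1 a unit in ℤ_13. Expand u iteratively via a_{v+i} = u_i mod 13, u_{i+1} = (u_i − a_{v+i})/13:
  u_0 = 1;  a_3 = 1;  u_1 = (u_0 − 1)/13 = 0
  u_1 = 0;  a_4 = 0;  u_2 = (u_1 − 0)/13 = 0
  u_2 = 0;  a_5 = 0;  u_3 = (u_2 − 0)/13 = 0
Digits: (0, 0, 0, 1, 0, 0).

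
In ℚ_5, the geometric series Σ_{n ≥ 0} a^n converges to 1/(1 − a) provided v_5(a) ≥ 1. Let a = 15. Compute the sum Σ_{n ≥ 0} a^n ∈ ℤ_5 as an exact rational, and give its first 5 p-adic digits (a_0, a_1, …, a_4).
Σ a^n = 1/(1 − a) = -1/14;  first 5 digits = (1, 3, 4, 3, 1)

v_5(a) = 1 ≥ 1, so the series converges in ℤ_5 to 1/(1 − a) = 1/(1 − 15) = -1/14. Expand this rational in ℤ_5: compute digits iteratively via d_i = x_i mod 5, x_{i+1} = (x_i − d_i)/5. The first 5 digits are (1, 3, 4, 3, 1).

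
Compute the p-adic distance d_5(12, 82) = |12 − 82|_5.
d_5(12, 82) = 1/5

Step 1 — x − y = 12 − 82 = -70. Step 2 — v_5(-70) = 1 (factor: -70 = −(5^1 · 14); the sign does not affect v_p). Step 3 — |x − y|_5 = 5^{-1} = 1/5.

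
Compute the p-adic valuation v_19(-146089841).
v_19(-146089841) = 5

v_19(n) is the largest exponent k such that 19^k divides n. Factor out: -146089841 = -19^5 · 59. (Sign doesn't affect v_p.) So v_19(-146089841) = 5.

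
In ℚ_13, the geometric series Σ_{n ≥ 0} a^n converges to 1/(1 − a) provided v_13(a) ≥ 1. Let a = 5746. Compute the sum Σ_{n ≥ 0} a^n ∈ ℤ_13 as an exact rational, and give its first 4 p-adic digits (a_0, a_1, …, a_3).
Σ a^n = 1/(1 − a) = -1/5745;  first 4 digits = (1, 0, 8, 2)

v_13(a) = 2 ≥ 1, so the series converges in ℤ_13 to 1/(1 − a) = 1/(1 − 5746) = -1/5745. Expand this rational in ℤ_13: compute digits iteratively via d_i = x_i mod 13, x_{i+1} = (x_i − d_i)/13. The first 4 digits are (1, 0, 8, 2).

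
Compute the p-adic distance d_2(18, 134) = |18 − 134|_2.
d_2(18, 134) = 1/4

Step 1 — x − y = 18 − 134 = -116. Step 2 — v_2(-116) = 2 (factor: -116 = −(2^2 · 29); the sign does not affect v_p). Step 3 — |x − y|_2 = 2^{-2} = 1/4.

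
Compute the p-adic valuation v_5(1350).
v_5(1350) = 2

v_5(n) is the largest exponent k such that 5^k divides n. Factor out: 1350 = 5^2 · 54. (Sign doesn't affect v_p.) So v_5(1350) = 2.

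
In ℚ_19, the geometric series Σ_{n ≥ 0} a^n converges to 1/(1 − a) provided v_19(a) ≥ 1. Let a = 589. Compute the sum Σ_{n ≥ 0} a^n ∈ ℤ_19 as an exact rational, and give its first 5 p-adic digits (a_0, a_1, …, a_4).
Σ a^n = 1/(1 − a) = -1/588;  first 5 digits = (1, 12, 12, 11, 0)

v_19(a) = 1 ≥ 1, so the series converges in ℤ_19 to 1/(1 − a) = 1/(1 − 589) = -1/588. Expand this rational in ℤ_19: compute digits iteratively via d_i = x_i mod 19, x_{i+1} = (x_i − d_i)/19. The first 5 digits are (1, 12, 12, 11, 0).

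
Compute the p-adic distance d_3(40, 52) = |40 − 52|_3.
d_3(40, 52) = 1/3

Step 1 — x − y = 40 − 52 = -12. Step 2 — v_3(-12) = 1 (factor: -12 = −(3^1 · 4); the sign does not affect v_p). Step 3 — |x − y|_3 = 3^{-1} = 1/3.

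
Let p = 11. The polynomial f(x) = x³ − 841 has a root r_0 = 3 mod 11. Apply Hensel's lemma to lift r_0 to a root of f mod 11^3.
r_2 = 553 (mod 1331)

Hensel: r_{i+1} = r_i − f(r_i)/f′(r_i) mod 11^{i+2}, where f′(x) = 3x². Iterate:
  r_0 = 3 (mod 11)
  r_1 = 69 (mod 121)
  r_2 = 553 (mod 1331)
Final: r = 553 with f(r) ≡ 0 mod 11^3.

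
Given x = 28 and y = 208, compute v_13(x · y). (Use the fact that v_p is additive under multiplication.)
v_13(5824) = 1

v_p(x) = 0 (factor: 28 = 13^0 · 28); v_p(y) = 1 (factor: 208 = 13^1 · 16). Additivity: v_p(xy) = v_p(x) + v_p(y) = 0 + 1 = 1. (Direct check: xy = 5824 = 13^1 · (448).)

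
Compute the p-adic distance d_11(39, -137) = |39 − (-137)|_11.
d_11(39, -137) = 1/11

Step 1 — x − y = 39 − (-137) = 176. Step 2 — v_11(176) = 1 (factor: 176 = (11^1 · 16); the sign does not affect v_p). Step 3 — |x − y|_11 = 11^{-1} = 1/11.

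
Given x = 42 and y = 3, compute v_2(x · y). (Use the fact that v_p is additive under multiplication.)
v_2(126) = 1

v_p(x) = 1 (factor: 42 = 2^1 · 21); v_p(y) = 0 (factor: 3 = 2^0 · 3). Additivity: v_p(xy) = v_p(x) + v_p(y) = 1 + 0 = 1. (Direct check: xy = 126 = 2^1 · (63).)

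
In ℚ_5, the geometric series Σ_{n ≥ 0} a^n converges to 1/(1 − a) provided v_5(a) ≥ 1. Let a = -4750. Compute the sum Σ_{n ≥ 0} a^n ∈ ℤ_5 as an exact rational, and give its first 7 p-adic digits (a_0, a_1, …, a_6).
Σ a^n = 1/(1 − a) = 1/4751;  first 7 digits = (1, 0, 0, 2, 2, 3, 3)

v_5(a) = 3 ≥ 1, so the series converges in ℤ_5 to 1/(1 − a) = 1/(1 − (-4750)) = 1/4751. Expand this rational in ℤ_5: compute digits iteratively via d_i = x_i mod 5, x_{i+1} = (x_i − d_i)/5. The first 7 digits are (1, 0, 0, 2, 2, 3, 3).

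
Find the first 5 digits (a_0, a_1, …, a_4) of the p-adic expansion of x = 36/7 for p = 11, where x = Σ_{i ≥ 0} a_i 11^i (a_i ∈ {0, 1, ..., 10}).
(a_0, …, a_4) = (2, 5, 9, 7, 4)

v_11(36/7) = 0 (numerator and denominator both coprime to 11), so x ∈ ℤ_11^×. Compute digits iteratively via a_i = x_i mod 11, x_{i+1} = (x_i − a_i)/11, with x_0 = x:
  x_0 = 36/7;  a_0 = 2;  x_1 = (x_0 − 2)/11 = 2/7
  x_1 = 2/7;  a_1 = 5;  x_2 = (x_1 − 5)/11 = -3/7
  x_2 = -3/7;  a_2 = 9;  x_3 = (x_2 − 9)/11 = -6/7
  x_3 = -6/7;  a_3 = 7;  x_4 = (x_3 − 7)/11 = -5/7
  x_4 = -5/7;  a_4 = 4;  x_5 = (x_4 − 4)/11 = -3/7
Digits: (2, 5, 9, 7, 4).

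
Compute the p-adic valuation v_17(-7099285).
v_17(-7099285) = 5

v_17(n) is the largest exponent k such that 17^k divides n. Factor out: -7099285 = -17^5 · 5. (Sign doesn't affect v_p.) So v_17(-7099285) = 5.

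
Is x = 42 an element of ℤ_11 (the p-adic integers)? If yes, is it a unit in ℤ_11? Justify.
x ∈ ℤ_11^× (unit); v_11(x) = 0

ℤ_11 = {x ∈ ℚ_11 : v_11(x) ≥ 0} and ℤ_11^× = {x ∈ ℤ_11 : v_11(x) = 0}. Here v_11(42) = v_11(num) − v_11(den) = 0; compare against these criteria.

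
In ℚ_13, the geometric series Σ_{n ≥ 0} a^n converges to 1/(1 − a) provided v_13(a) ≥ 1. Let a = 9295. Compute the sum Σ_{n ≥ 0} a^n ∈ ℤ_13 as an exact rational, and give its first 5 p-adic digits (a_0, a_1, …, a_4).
Σ a^n = 1/(1 − a) = -1/9294;  first 5 digits = (1, 0, 3, 4, 9)

v_13(a) = 2 ≥ 1, so the series converges in ℤ_13 to 1/(1 − a) = 1/(1 − 9295) = -1/9294. Expand this rational in ℤ_13: compute digits iteratively via d_i = x_i mod 13, x_{i+1} = (x_i − d_i)/13. The first 5 digits are (1, 0, 3, 4, 9).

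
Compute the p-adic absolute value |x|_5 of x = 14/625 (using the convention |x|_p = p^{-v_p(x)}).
|14/625|_5 = 625

Step 1 — compute v_5(x) by factoring powers of 5 out of the numerator and denominator: v_5(14/625) = -4. Step 2 — apply |x|_p = p^{-v_p(x)} = 5^{4} = 625.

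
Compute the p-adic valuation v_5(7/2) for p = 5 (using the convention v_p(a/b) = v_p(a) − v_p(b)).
v_5(7/2) = 0

Factor powers of 5 from the numerator and denominator of the reduced fraction: 7 = 5^0 · 7 and 2 = 5^0 · 2. Apply v_p(a/b) = v_p(a) − v_p(b): v_5(7/2) = 0 − 0 = 0.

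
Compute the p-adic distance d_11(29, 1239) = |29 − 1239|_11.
d_11(29, 1239) = 1/121

Step 1 — x − y = 29 − 1239 = -1210. Step 2 — v_11(-1210) = 2 (factor: -1210 = −(11^2 · 10); the sign does not affect v_p). Step 3 — |x − y|_11 = 11^{-2} = 1/121.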